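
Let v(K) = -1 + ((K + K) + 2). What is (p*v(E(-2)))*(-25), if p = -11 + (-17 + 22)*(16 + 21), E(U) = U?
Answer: 13050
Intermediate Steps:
v(K) = 1 + 2*K (v(K) = -1 + (2*K + 2) = -1 + (2 + 2*K) = 1 + 2*K)
p = 174 (p = -11 + 5*37 = -11 + 185 = 174)
(p*v(E(-2)))*(-25) = (174*(1 + 2*(-2)))*(-25) = (174*(1 - 4))*(-25) = (174*(-3))*(-25) = -522*(-25) = 13050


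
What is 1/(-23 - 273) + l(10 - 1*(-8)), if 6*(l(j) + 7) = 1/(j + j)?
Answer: -27967/3996 ≈ -6.9987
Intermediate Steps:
l(j) = -7 + 1/(12*j) (l(j) = -7 + 1/(6*(j + j)) = -7 + 1/(6*((2*j))) = -7 + (1/(2*j))/6 = -7 + 1/(12*j))
1/(-23 - 273) + l(10 - 1*(-8)) = 1/(-23 - 273) + (-7 + 1/(12*(10 - 1*(-8)))) = 1/(-296) + (-7 + 1/(12*(10 + 8))) = -1/296 + (-7 + (1/12)/18) = -1/296 + (-7 + (1/12)*(1/18)) = -1/296 + (-7 + 1/216) = -1/296 - 1511/216 = -27967/3996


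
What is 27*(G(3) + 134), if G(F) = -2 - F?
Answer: 3483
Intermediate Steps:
27*(G(3) + 134) = 27*((-2 - 1*3) + 134) = 27*((-2 - 3) + 134) = 27*(-5 + 134) = 27*129 = 3483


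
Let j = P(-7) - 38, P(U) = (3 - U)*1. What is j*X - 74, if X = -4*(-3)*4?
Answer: -1418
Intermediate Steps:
P(U) = 3 - U
j = -28 (j = (3 - 1*(-7)) - 38 = (3 + 7) - 38 = 10 - 38 = -28)
X = 48 (X = 12*4 = 48)
j*X - 74 = -28*48 - 74 = -1344 - 74 = -1418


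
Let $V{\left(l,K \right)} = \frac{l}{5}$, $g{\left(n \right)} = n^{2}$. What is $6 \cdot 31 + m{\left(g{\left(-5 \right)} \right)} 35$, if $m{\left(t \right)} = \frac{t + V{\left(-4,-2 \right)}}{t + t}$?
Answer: $\frac{10147}{50} \approx 202.94$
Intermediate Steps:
$V{\left(l,K \right)} = \frac{l}{5}$ ($V{\left(l,K \right)} = l \frac{1}{5} = \frac{l}{5}$)
$m{\left(t \right)} = \frac{- \frac{4}{5} + t}{2 t}$ ($m{\left(t \right)} = \frac{t + \frac{1}{5} \left(-4\right)}{t + t} = \frac{t - \frac{4}{5}}{2 t} = \left(- \frac{4}{5} + t\right) \frac{1}{2 t} = \frac{- \frac{4}{5} + t}{2 t}$)
$6 \cdot 31 + m{\left(g{\left(-5 \right)} \right)} 35 = 6 \cdot 31 + \frac{-4 + 5 \left(-5\right)^{2}}{10 \left(-5\right)^{2}} \cdot 35 = 186 + \frac{-4 + 5 \cdot 25}{10 \cdot 25} \cdot 35 = 186 + \frac{1}{10} \cdot \frac{1}{25} \left(-4 + 125\right) 35 = 186 + \frac{1}{10} \cdot \frac{1}{25} \cdot 121 \cdot 35 = 186 + \frac{121}{250} \cdot 35 = 186 + \frac{847}{50} = \frac{10147}{50}$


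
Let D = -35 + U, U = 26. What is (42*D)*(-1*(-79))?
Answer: -29862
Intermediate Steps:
D = -9 (D = -35 + 26 = -9)
(42*D)*(-1*(-79)) = (42*(-9))*(-1*(-79)) = -378*79 = -29862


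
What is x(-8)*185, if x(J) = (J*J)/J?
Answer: -1480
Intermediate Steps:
x(J) = J (x(J) = J²/J = J)
x(-8)*185 = -8*185 = -1480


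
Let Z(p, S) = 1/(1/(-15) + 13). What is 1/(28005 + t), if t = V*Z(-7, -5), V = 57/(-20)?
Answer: 776/21731709 ≈ 3.5708e-5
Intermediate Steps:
Z(p, S) = 15/194 (Z(p, S) = 1/(-1/15 + 13) = 1/(194/15) = 15/194)
V = -57/20 (V = 57*(-1/20) = -57/20 ≈ -2.8500)
t = -171/776 (t = -57/20*15/194 = -171/776 ≈ -0.22036)
1/(28005 + t) = 1/(28005 - 171/776) = 1/(21731709/776) = 776/21731709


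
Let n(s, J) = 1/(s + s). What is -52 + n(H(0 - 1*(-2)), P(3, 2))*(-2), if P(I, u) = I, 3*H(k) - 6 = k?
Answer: -419/8 ≈ -52.375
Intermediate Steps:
H(k) = 2 + k/3
n(s, J) = 1/(2*s)
-52 + n(H(0 - 1*(-2)), P(3, 2))*(-2) = -52 + (1/(2*(2 + (0 - 1*(-2))/3)))*(-2) = -52 + (1/(2*(2 + (0 + 2)/3)))*(-2) = -52 + (1/(2*(2 + (1/3)*2)))*(-2) = -52 + (1/(2*(2 + 2/3)))*(-2) = -52 + (1/(2*(8/3)))*(-2) = -52 + ((1/2)*(3/8))*(-2) = -52 + (3/16)*(-2) = -52 - 3/8 = -419/8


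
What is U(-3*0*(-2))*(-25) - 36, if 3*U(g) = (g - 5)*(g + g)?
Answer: -36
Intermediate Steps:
U(g) = 2*g*(-5 + g)/3 (U(g) = ((g - 5)*(g + g))/3 = ((-5 + g)*(2*g))/3 = (2*g*(-5 + g))/3 = 2*g*(-5 + g)/3)
U(-3*0*(-2))*(-25) - 36 = (2*(-3*0*(-2))*(-5 - 3*0*(-2))/3)*(-25) - 36 = (2*(0*(-2))*(-5 + 0*(-2))/3)*(-25) - 36 = ((2/3)*0*(-5 + 0))*(-25) - 36 = ((2/3)*0*(-5))*(-25) - 36 = 0*(-25) - 36 = 0 - 36 = -36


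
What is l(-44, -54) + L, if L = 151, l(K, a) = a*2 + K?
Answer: -1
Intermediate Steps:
l(K, a) = K + 2*a (l(K, a) = 2*a + K = K + 2*a)
l(-44, -54) + L = (-44 + 2*(-54)) + 151 = (-44 - 108) + 151 = -152 + 151 = -1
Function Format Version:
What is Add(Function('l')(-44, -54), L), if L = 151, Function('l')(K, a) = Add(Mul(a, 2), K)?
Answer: -1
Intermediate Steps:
Function('l')(K, a) = Add(K, Mul(2, a)) (Function('l')(K, a) = Add(Mul(2, a), K) = Add(K, Mul(2, a)))
Add(Function('l')(-44, -54), L) = Add(Add(-44, Mul(2, -54)), 151) = Add(Add(-44, -108), 151) = Add(-152, 151) = -1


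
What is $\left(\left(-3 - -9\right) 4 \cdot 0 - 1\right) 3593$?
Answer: $-3593$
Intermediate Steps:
$\left(\left(-3 - -9\right) 4 \cdot 0 - 1\right) 3593 = \left(\left(-3 + 9\right) 4 \cdot 0 - 1\right) 3593 = \left(6 \cdot 4 \cdot 0 - 1\right) 3593 = \left(24 \cdot 0 - 1\right) 3593 = \left(0 - 1\right) 3593 = \left(-1\right) 3593 = -3593$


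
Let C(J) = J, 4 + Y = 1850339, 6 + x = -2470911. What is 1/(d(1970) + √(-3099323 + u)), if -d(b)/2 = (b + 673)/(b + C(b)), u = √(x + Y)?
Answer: -1/(2643/1970 - √(-3099323 + I*√620582)) ≈ -3.6069e-7 - 0.00056802*I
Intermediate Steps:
x = -2470917 (x = -6 - 2470911 = -2470917)
Y = 1850335 (Y = -4 + 1850339 = 1850335)
u = I*√620582 (u = √(-2470917 + 1850335) = √(-620582) = I*√620582 ≈ 787.77*I)
d(b) = -(673 + b)/b (d(b) = -2*(b + 673)/(b + b) = -2*(673 + b)/(2*b) = -2*(673 + b)*1/(2*b) = -(673 + b)/b)
1/(d(1970) + √(-3099323 + u)) = 1/((-673 - 1*1970)/1970 + √(-3099323 + I*√620582)) = 1/((-673 - 1970)/1970 + √(-3099323 + I*√620582)) = 1/((1/1970)*(-2643) + √(-3099323 + I*√620582)) = 1/(-2643/1970 + √(-3099323 + I*√620582))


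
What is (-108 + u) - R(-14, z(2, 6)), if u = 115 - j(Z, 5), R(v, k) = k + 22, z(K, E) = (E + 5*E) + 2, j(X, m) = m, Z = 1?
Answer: -58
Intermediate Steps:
z(K, E) = 2 + 6*E (z(K, E) = 6*E + 2 = 2 + 6*E)
R(v, k) = 22 + k
u = 110 (u = 115 - 1*5 = 115 - 5 = 110)
(-108 + u) - R(-14, z(2, 6)) = (-108 + 110) - (22 + (2 + 6*6)) = 2 - (22 + (2 + 36)) = 2 - (22 + 38) = 2 - 1*60 = 2 - 60 = -58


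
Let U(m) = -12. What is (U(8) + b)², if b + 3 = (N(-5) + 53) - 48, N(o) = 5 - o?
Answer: 0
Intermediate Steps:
b = 12 (b = -3 + (((5 - 1*(-5)) + 53) - 48) = -3 + (((5 + 5) + 53) - 48) = -3 + ((10 + 53) - 48) = -3 + (63 - 48) = -3 + 15 = 12)
(U(8) + b)² = (-12 + 12)² = 0² = 0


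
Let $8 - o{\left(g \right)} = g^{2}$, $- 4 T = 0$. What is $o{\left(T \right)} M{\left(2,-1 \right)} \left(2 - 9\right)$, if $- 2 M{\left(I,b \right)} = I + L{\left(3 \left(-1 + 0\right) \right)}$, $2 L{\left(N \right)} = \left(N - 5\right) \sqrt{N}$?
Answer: $56 - 112 i \sqrt{3} \approx 56.0 - 193.99 i$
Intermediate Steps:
$T = 0$ ($T = \left(- \frac{1}{4}\right) 0 = 0$)
$L{\left(N \right)} = \frac{\sqrt{N} \left(-5 + N\right)}{2}$ ($L{\left(N \right)} = \frac{\left(N - 5\right) \sqrt{N}}{2} = \frac{\left(-5 + N\right) \sqrt{N}}{2} = \frac{\sqrt{N} \left(-5 + N\right)}{2}$)
$o{\left(g \right)} = 8 - g^{2}$
$M{\left(I,b \right)} = - \frac{I}{2} + 2 i \sqrt{3}$ ($M{\left(I,b \right)} = - \frac{I + \frac{\sqrt{3 \left(-1 + 0\right)} \left(-5 + 3 \left(-1 + 0\right)\right)}{2}}{2} = - \frac{I + \frac{\sqrt{3 \left(-1\right)} \left(-5 + 3 \left(-1\right)\right)}{2}}{2} = - \frac{I + \frac{\sqrt{-3} \left(-5 - 3\right)}{2}}{2} = - \frac{I + \frac{1}{2} i \sqrt{3} \left(-8\right)}{2} = - \frac{I - 4 i \sqrt{3}}{2} = - \frac{I}{2} + 2 i \sqrt{3}$)
$o{\left(T \right)} M{\left(2,-1 \right)} \left(2 - 9\right) = \left(8 - 0^{2}\right) \left(\left(- \frac{1}{2}\right) 2 + 2 i \sqrt{3}\right) \left(2 - 9\right) = \left(8 - 0\right) \left(-1 + 2 i \sqrt{3}\right) \left(2 - 9\right) = \left(8 + 0\right) \left(-1 + 2 i \sqrt{3}\right) \left(-7\right) = 8 \left(-1 + 2 i \sqrt{3}\right) \left(-7\right) = \left(-8 + 16 i \sqrt{3}\right) \left(-7\right) = 56 - 112 i \sqrt{3}$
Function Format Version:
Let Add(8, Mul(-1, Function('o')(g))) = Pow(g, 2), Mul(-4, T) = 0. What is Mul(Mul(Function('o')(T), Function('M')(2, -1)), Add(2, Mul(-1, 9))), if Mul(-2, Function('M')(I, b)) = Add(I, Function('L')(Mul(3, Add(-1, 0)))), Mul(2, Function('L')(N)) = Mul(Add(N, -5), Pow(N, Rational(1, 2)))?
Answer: Add(56, Mul(-112, I, Pow(3, Rational(1, 2)))) ≈ Add(56.000, Mul(-193.99, I))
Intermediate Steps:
T = 0 (T = Mul(Rational(-1, 4), 0) = 0)
Function('L')(N) = Mul(Rational(1, 2), Pow(N, Rational(1, 2)), Add(-5, N)) (Function('L')(N) = Mul(Rational(1, 2), Mul(Add(N, -5), Pow(N, Rational(1, 2)))) = Mul(Rational(1, 2), Mul(Add(-5, N), Pow(N, Rational(1, 2)))) = Mul(Rational(1, 2), Mul(Pow(N, Rational(1, 2)), Add(-5, N))) = Mul(Rational(1, 2), Pow(N, Rational(1, 2)), Add(-5, N)))
Function('o')(g) = Add(8, Mul(-1, Pow(g, 2)))
Function('M')(I, b) = Add(Mul(Rational(-1, 2), I), Mul(2, I, Pow(3, Rational(1, 2)))) (Function('M')(I, b) = Mul(Rational(-1, 2), Add(I, Mul(Rational(1, 2), Pow(Mul(3, Add(-1, 0)), Rational(1, 2)), Add(-5, Mul(3, Add(-1, 0)))))) = Mul(Rational(-1, 2), Add(I, Mul(Rational(1, 2), Pow(Mul(3, -1), Rational(1, 2)), Add(-5, Mul(3, -1))))) = Mul(Rational(-1, 2), Add(I, Mul(Rational(1, 2), Pow(-3, Rational(1, 2)), Add(-5, -3)))) = Mul(Rational(-1, 2), Add(I, Mul(Rational(1, 2), Mul(I, Pow(3, Rational(1, 2))), -8))) = Mul(Rational(-1, 2), Add(I, Mul(-4, I, Pow(3, Rational(1, 2))))) = Add(Mul(Rational(-1, 2), I), Mul(2, I, Pow(3, Rational(1, 2)))))
Mul(Mul(Function('o')(T), Function('M')(2, -1)), Add(2, Mul(-1, 9))) = Mul(Mul(Add(8, Mul(-1, Pow(0, 2))), Add(Mul(Rational(-1, 2), 2), Mul(2, I, Pow(3, Rational(1, 2))))), Add(2, Mul(-1, 9))) = Mul(Mul(Add(8, Mul(-1, 0)), Add(-1, Mul(2, I, Pow(3, Rational(1, 2))))), Add(2, -9)) = Mul(Mul(Add(8, 0), Add(-1, Mul(2, I, Pow(3, Rational(1, 2))))), -7) = Mul(Mul(8, Add(-1, Mul(2, I, Pow(3, Rational(1, 2))))), -7) = Mul(Add(-8, Mul(16, I, Pow(3, Rational(1, 2)))), -7) = Add(56, Mul(-112, I, Pow(3, Rational(1, 2))))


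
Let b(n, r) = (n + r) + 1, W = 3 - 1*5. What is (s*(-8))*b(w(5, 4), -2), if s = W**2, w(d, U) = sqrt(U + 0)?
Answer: -32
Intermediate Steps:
w(d, U) = sqrt(U)
W = -2 (W = 3 - 5 = -2)
b(n, r) = 1 + n + r
s = 4 (s = (-2)**2 = 4)
(s*(-8))*b(w(5, 4), -2) = (4*(-8))*(1 + sqrt(4) - 2) = -32*(1 + 2 - 2) = -32*1 = -32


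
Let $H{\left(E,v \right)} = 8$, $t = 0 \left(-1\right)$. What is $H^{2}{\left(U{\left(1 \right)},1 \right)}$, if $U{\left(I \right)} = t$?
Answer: $64$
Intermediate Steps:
$t = 0$
$U{\left(I \right)} = 0$
$H^{2}{\left(U{\left(1 \right)},1 \right)} = 8^{2} = 64$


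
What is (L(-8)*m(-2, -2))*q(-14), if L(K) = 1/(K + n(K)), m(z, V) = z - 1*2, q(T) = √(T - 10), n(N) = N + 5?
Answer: 8*I*√6/11 ≈ 1.7814*I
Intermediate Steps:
n(N) = 5 + N
q(T) = √(-10 + T)
m(z, V) = -2 + z (m(z, V) = z - 2 = -2 + z)
L(K) = 1/(5 + 2*K) (L(K) = 1/(K + (5 + K)) = 1/(5 + 2*K))
(L(-8)*m(-2, -2))*q(-14) = ((-2 - 2)/(5 + 2*(-8)))*√(-10 - 14) = (-4/(5 - 16))*√(-24) = (-4/(-11))*(2*I*√6) = (-1/11*(-4))*(2*I*√6) = 4*(2*I*√6)/11 = 8*I*√6/11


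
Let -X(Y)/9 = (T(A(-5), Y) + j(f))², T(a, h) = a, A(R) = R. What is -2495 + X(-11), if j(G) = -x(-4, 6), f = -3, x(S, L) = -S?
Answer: -3224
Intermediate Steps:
j(G) = -4 (j(G) = -(-1)*(-4) = -1*4 = -4)
X(Y) = -729 (X(Y) = -9*(-5 - 4)² = -9*(-9)² = -9*81 = -729)
-2495 + X(-11) = -2495 - 729 = -3224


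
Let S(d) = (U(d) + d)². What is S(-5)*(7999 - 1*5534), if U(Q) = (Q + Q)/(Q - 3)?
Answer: 554625/16 ≈ 34664.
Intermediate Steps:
U(Q) = 2*Q/(-3 + Q) (U(Q) = (2*Q)/(-3 + Q) = 2*Q/(-3 + Q))
S(d) = (d + 2*d/(-3 + d))² (S(d) = (2*d/(-3 + d) + d)² = (d + 2*d/(-3 + d))²)
S(-5)*(7999 - 1*5534) = ((-5)²*(-1 - 5)²/(-3 - 5)²)*(7999 - 1*5534) = (25*(-6)²/(-8)²)*(7999 - 5534) = (25*36*(1/64))*2465 = (225/16)*2465 = 554625/16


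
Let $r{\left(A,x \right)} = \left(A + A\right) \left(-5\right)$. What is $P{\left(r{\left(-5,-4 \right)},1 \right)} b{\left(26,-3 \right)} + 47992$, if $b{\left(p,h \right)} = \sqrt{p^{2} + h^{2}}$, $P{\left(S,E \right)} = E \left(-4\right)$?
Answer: $47992 - 4 \sqrt{685} \approx 47887.0$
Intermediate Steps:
$r{\left(A,x \right)} = - 10 A$ ($r{\left(A,x \right)} = 2 A \left(-5\right) = - 10 A$)
$P{\left(S,E \right)} = - 4 E$
$b{\left(p,h \right)} = \sqrt{h^{2} + p^{2}}$
$P{\left(r{\left(-5,-4 \right)},1 \right)} b{\left(26,-3 \right)} + 47992 = \left(-4\right) 1 \sqrt{\left(-3\right)^{2} + 26^{2}} + 47992 = - 4 \sqrt{9 + 676} + 47992 = - 4 \sqrt{685} + 47992 = 47992 - 4 \sqrt{685}$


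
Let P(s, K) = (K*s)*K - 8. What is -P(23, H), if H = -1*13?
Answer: -3879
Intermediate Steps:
H = -13
P(s, K) = -8 + s*K**2 (P(s, K) = s*K**2 - 8 = -8 + s*K**2)
-P(23, H) = -(-8 + 23*(-13)**2) = -(-8 + 23*169) = -(-8 + 3887) = -1*3879 = -3879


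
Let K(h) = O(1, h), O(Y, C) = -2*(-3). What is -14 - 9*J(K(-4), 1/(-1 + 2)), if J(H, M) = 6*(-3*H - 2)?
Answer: 1066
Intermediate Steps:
O(Y, C) = 6
K(h) = 6
J(H, M) = -12 - 18*H (J(H, M) = 6*(-2 - 3*H) = -12 - 18*H)
-14 - 9*J(K(-4), 1/(-1 + 2)) = -14 - 9*(-12 - 18*6) = -14 - 9*(-12 - 108) = -14 - 9*(-120) = -14 + 1080 = 1066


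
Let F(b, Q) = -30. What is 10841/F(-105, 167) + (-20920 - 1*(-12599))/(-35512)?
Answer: -192367981/532680 ≈ -361.13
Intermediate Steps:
10841/F(-105, 167) + (-20920 - 1*(-12599))/(-35512) = 10841/(-30) + (-20920 - 1*(-12599))/(-35512) = 10841*(-1/30) + (-20920 + 12599)*(-1/35512) = -10841/30 - 8321*(-1/35512) = -10841/30 + 8321/35512 = -192367981/532680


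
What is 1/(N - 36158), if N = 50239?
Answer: 1/14081 ≈ 7.1018e-5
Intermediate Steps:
1/(N - 36158) = 1/(50239 - 36158) = 1/14081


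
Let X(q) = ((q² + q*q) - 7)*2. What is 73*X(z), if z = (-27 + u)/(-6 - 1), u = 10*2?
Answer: -730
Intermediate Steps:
u = 20
z = 1 (z = (-27 + 20)/(-6 - 1) = -7/(-7) = -7*(-⅐) = 1)
X(q) = -14 + 4*q² (X(q) = ((q² + q²) - 7)*2 = (2*q² - 7)*2 = (-7 + 2*q²)*2 = -14 + 4*q²)
73*X(z) = 73*(-14 + 4*1²) = 73*(-14 + 4*1) = 73*(-14 + 4) = 73*(-10) = -730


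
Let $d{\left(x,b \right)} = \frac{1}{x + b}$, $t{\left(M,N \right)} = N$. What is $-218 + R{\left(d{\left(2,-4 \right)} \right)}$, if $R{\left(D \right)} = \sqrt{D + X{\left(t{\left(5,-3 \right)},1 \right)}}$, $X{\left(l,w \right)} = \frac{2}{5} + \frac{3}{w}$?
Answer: $-218 + \frac{\sqrt{290}}{10} \approx -216.3$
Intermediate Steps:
$X{\left(l,w \right)} = \frac{2}{5} + \frac{3}{w}$ ($X{\left(l,w \right)} = 2 \cdot \frac{1}{5} + \frac{3}{w} = \frac{2}{5} + \frac{3}{w}$)
$d{\left(x,b \right)} = \frac{1}{b + x}$
$R{\left(D \right)} = \sqrt{\frac{17}{5} + D}$ ($R{\left(D \right)} = \sqrt{D + \left(\frac{2}{5} + \frac{3}{1}\right)} = \sqrt{D + \left(\frac{2}{5} + 3 \cdot 1\right)} = \sqrt{D + \left(\frac{2}{5} + 3\right)} = \sqrt{D + \frac{17}{5}} = \sqrt{\frac{17}{5} + D}$)
$-218 + R{\left(d{\left(2,-4 \right)} \right)} = -218 + \frac{\sqrt{85 + \frac{25}{-4 + 2}}}{5} = -218 + \frac{\sqrt{85 + \frac{25}{-2}}}{5} = -218 + \frac{\sqrt{85 + 25 \left(- \frac{1}{2}\right)}}{5} = -218 + \frac{\sqrt{85 - \frac{25}{2}}}{5} = -218 + \frac{\sqrt{\frac{145}{2}}}{5} = -218 + \frac{\frac{1}{2} \sqrt{290}}{5} = -218 + \frac{\sqrt{290}}{10}$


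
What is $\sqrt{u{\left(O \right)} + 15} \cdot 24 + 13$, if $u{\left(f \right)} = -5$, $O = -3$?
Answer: $13 + 24 \sqrt{10} \approx 88.895$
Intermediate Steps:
$\sqrt{u{\left(O \right)} + 15} \cdot 24 + 13 = \sqrt{-5 + 15} \cdot 24 + 13 = \sqrt{10} \cdot 24 + 13 = 24 \sqrt{10} + 13 = 13 + 24 \sqrt{10}$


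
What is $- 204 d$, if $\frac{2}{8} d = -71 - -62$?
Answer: $7344$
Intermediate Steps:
$d = -36$ ($d = 4 \left(-71 - -62\right) = 4 \left(-71 + 62\right) = 4 \left(-9\right) = -36$)
$- 204 d = \left(-204\right) \left(-36\right) = 7344$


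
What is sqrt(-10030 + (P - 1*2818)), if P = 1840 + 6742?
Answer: 3*I*sqrt(474) ≈ 65.315*I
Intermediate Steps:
P = 8582
sqrt(-10030 + (P - 1*2818)) = sqrt(-10030 + (8582 - 1*2818)) = sqrt(-10030 + (8582 - 2818)) = sqrt(-10030 + 5764) = sqrt(-4266) = 3*I*sqrt(474)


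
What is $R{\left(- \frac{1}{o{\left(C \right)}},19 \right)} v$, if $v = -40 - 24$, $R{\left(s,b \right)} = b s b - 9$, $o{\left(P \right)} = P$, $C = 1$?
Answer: $23680$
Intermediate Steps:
$R{\left(s,b \right)} = -9 + s b^{2}$ ($R{\left(s,b \right)} = s b^{2} - 9 = -9 + s b^{2}$)
$v = -64$ ($v = -40 - 24 = -64$)
$R{\left(- \frac{1}{o{\left(C \right)}},19 \right)} v = \left(-9 + - 1^{-1} \cdot 19^{2}\right) \left(-64\right) = \left(-9 + \left(-1\right) 1 \cdot 361\right) \left(-64\right) = \left(-9 - 361\right) \left(-64\right) = \left(-370\right) \left(-64\right) = 23680$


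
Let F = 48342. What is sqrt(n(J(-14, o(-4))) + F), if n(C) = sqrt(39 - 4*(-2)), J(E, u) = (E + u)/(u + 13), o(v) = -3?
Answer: sqrt(48342 + sqrt(47)) ≈ 219.88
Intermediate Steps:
J(E, u) = (E + u)/(13 + u)
n(C) = sqrt(47) (n(C) = sqrt(39 + 8) = sqrt(47))
sqrt(n(J(-14, o(-4))) + F) = sqrt(sqrt(47) + 48342) = sqrt(48342 + sqrt(47))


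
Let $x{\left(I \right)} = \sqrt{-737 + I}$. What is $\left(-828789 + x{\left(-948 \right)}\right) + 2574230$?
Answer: $1745441 + i \sqrt{1685} \approx 1.7454 \cdot 10^{6} + 41.049 i$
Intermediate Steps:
$\left(-828789 + x{\left(-948 \right)}\right) + 2574230 = \left(-828789 + \sqrt{-737 - 948}\right) + 2574230 = \left(-828789 + \sqrt{-1685}\right) + 2574230 = \left(-828789 + i \sqrt{1685}\right) + 2574230 = 1745441 + i \sqrt{1685}$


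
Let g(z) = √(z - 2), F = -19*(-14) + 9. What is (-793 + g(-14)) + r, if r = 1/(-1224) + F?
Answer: -634033/1224 + 4*I ≈ -518.0 + 4.0*I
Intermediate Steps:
F = 275 (F = 266 + 9 = 275)
g(z) = √(-2 + z)
r = 336599/1224 (r = 1/(-1224) + 275 = -1/1224 + 275 = 336599/1224 ≈ 275.00)
(-793 + g(-14)) + r = (-793 + √(-2 - 14)) + 336599/1224 = (-793 + √(-16)) + 336599/1224 = (-793 + 4*I) + 336599/1224 = -634033/1224 + 4*I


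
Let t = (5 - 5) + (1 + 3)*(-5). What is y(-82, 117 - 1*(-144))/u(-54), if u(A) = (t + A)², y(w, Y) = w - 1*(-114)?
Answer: 8/1369 ≈ 0.0058437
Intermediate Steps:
y(w, Y) = 114 + w (y(w, Y) = w + 114 = 114 + w)
t = -20 (t = 0 + 4*(-5) = 0 - 20 = -20)
u(A) = (-20 + A)²
y(-82, 117 - 1*(-144))/u(-54) = (114 - 82)/((-20 - 54)²) = 32/((-74)²) = 32/5476 = 32*(1/5476) = 8/1369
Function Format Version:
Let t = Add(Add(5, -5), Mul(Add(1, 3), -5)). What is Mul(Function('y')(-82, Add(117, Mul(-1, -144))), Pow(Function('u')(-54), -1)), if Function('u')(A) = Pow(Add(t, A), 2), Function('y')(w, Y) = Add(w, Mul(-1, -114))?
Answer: Rational(8, 1369) ≈ 0.0058437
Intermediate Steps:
Function('y')(w, Y) = Add(114, w) (Function('y')(w, Y) = Add(w, 114) = Add(114, w))
t = -20 (t = Add(0, Mul(4, -5)) = Add(0, -20) = -20)
Function('u')(A) = Pow(Add(-20, A), 2)
Mul(Function('y')(-82, Add(117, Mul(-1, -144))), Pow(Function('u')(-54), -1)) = Mul(Add(114, -82), Pow(Pow(Add(-20, -54), 2), -1)) = Mul(32, Pow(Pow(-74, 2), -1)) = Mul(32, Pow(5476, -1)) = Mul(32, Rational(1, 5476)) = Rational(8, 1369)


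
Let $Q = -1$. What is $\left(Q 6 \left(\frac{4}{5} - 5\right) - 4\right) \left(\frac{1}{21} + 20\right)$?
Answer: $\frac{44626}{105} \approx 425.01$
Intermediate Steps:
$\left(Q 6 \left(\frac{4}{5} - 5\right) - 4\right) \left(\frac{1}{21} + 20\right) = \left(- 6 \left(\frac{4}{5} - 5\right) - 4\right) \left(\frac{1}{21} + 20\right) = \left(- 6 \left(4 \cdot \frac{1}{5} - 5\right) - 4\right) \left(\frac{1}{21} + 20\right) = \left(- 6 \left(\frac{4}{5} - 5\right) - 4\right) \frac{421}{21} = \left(- \frac{6 \left(-21\right)}{5} - 4\right) \frac{421}{21} = \left(\left(-1\right) \left(- \frac{126}{5}\right) - 4\right) \frac{421}{21} = \left(\frac{126}{5} - 4\right) \frac{421}{21} = \frac{106}{5} \cdot \frac{421}{21} = \frac{44626}{105}$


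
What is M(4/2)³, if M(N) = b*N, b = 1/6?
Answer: 1/27 ≈ 0.037037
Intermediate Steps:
b = ⅙ ≈ 0.16667
M(N) = N/6
M(4/2)³ = ((4/2)/6)³ = ((4*(½))/6)³ = ((⅙)*2)³ = (⅓)³ = 1/27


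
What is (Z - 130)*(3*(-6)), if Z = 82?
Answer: 864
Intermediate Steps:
(Z - 130)*(3*(-6)) = (82 - 130)*(3*(-6)) = -48*(-18) = 864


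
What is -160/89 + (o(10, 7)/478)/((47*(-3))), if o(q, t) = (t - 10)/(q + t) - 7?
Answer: -91655851/50986587 ≈ -1.7976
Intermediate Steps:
o(q, t) = -7 + (-10 + t)/(q + t) (o(q, t) = (-10 + t)/(q + t) - 7 = -7 + (-10 + t)/(q + t))
-160/89 + (o(10, 7)/478)/((47*(-3))) = -160/89 + (((-10 - 7*10 - 6*7)/(10 + 7))/478)/((47*(-3))) = -160*1/89 + (((-10 - 70 - 42)/17)*(1/478))/(-141) = -160/89 + (((1/17)*(-122))*(1/478))*(-1/141) = -160/89 - 122/17*1/478*(-1/141) = -160/89 - 61/4063*(-1/141) = -160/89 + 61/572883 = -91655851/50986587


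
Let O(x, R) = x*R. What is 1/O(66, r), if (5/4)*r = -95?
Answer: -1/5016 ≈ -0.00019936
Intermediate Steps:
r = -76 (r = (4/5)*(-95) = -76)
O(x, R) = R*x
1/O(66, r) = 1/(-76*66) = 1/(-5016) = -1/5016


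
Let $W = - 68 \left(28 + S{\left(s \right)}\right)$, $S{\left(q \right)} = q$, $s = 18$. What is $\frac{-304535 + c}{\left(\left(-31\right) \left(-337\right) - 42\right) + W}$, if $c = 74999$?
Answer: $- \frac{229536}{7277} \approx -31.543$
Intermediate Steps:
$W = -3128$ ($W = - 68 \left(28 + 18\right) = \left(-68\right) 46 = -3128$)
$\frac{-304535 + c}{\left(\left(-31\right) \left(-337\right) - 42\right) + W} = \frac{-304535 + 74999}{\left(\left(-31\right) \left(-337\right) - 42\right) - 3128} = - \frac{229536}{\left(10447 - 42\right) - 3128} = - \frac{229536}{10405 - 3128} = - \frac{229536}{7277}$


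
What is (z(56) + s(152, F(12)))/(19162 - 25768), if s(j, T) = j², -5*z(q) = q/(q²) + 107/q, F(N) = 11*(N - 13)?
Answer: -1617253/462420 ≈ -3.4974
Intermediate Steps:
F(N) = -143 + 11*N (F(N) = 11*(-13 + N) = -143 + 11*N)
z(q) = -108/(5*q) (z(q) = -(q/(q²) + 107/q)/5 = -(q/q² + 107/q)/5 = -(1/q + 107/q)/5 = -108/(5*q))
(z(56) + s(152, F(12)))/(19162 - 25768) = (-108/5/56 + 152²)/(19162 - 25768) = (-108/5*1/56 + 23104)/(-6606) = (-27/70 + 23104)*(-1/6606) = (1617253/70)*(-1/6606) = -1617253/462420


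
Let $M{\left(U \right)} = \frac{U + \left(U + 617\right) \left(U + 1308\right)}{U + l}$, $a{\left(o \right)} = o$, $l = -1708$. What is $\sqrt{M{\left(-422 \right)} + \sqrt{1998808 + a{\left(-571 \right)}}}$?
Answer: $\frac{\sqrt{-91775310 + 1134225 \sqrt{1998237}}}{1065} \approx 36.506$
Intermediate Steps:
$M{\left(U \right)} = \frac{U + \left(617 + U\right) \left(1308 + U\right)}{-1708 + U}$ ($M{\left(U \right)} = \frac{U + \left(U + 617\right) \left(U + 1308\right)}{U - 1708} = \frac{U + \left(617 + U\right) \left(1308 + U\right)}{-1708 + U}$)
$\sqrt{M{\left(-422 \right)} + \sqrt{1998808 + a{\left(-571 \right)}}} = \sqrt{\frac{807036 + \left(-422\right)^{2} + 1926 \left(-422\right)}{-1708 - 422} + \sqrt{1998808 - 571}} = \sqrt{\frac{807036 + 178084 - 812772}{-2130} + \sqrt{1998237}} = \sqrt{\left(- \frac{1}{2130}\right) 172348 + \sqrt{1998237}} = \sqrt{- \frac{86174}{1065} + \sqrt{1998237}}$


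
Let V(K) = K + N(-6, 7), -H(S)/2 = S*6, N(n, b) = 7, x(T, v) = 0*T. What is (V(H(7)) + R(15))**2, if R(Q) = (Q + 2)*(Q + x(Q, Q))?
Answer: 31684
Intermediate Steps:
x(T, v) = 0
R(Q) = Q*(2 + Q) (R(Q) = (Q + 2)*(Q + 0) = (2 + Q)*Q = Q*(2 + Q))
H(S) = -12*S (H(S) = -2*S*6 = -12*S)
V(K) = 7 + K (V(K) = K + 7 = 7 + K)
(V(H(7)) + R(15))**2 = ((7 - 12*7) + 15*(2 + 15))**2 = ((7 - 84) + 15*17)**2 = (-77 + 255)**2 = 178**2 = 31684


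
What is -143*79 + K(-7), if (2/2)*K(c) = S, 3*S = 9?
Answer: -11294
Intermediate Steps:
S = 3 (S = (⅓)*9 = 3)
K(c) = 3
-143*79 + K(-7) = -143*79 + 3 = -11297 + 3 = -11294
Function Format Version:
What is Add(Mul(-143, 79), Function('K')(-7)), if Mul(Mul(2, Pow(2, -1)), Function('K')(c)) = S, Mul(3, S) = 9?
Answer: -11294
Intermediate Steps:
S = 3 (S = Mul(Rational(1, 3), 9) = 3)
Function('K')(c) = 3
Add(Mul(-143, 79), Function('K')(-7)) = Add(Mul(-143, 79), 3) = Add(-11297, 3) = -11294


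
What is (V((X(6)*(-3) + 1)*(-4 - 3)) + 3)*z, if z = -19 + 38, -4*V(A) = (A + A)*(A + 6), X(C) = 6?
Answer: -282511/2 ≈ -1.4126e+5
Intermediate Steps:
V(A) = -A*(6 + A)/2 (V(A) = -(A + A)*(A + 6)/4 = -2*A*(6 + A)/4 = -A*(6 + A)/2)
z = 19
(V((X(6)*(-3) + 1)*(-4 - 3)) + 3)*z = (-(6*(-3) + 1)*(-4 - 3)*(6 + (6*(-3) + 1)*(-4 - 3))/2 + 3)*19 = (-(-18 + 1)*(-7)*(6 + (-18 + 1)*(-7))/2 + 3)*19 = (-(-17*(-7))*(6 - 17*(-7))/2 + 3)*19 = (-1/2*119*(6 + 119) + 3)*19 = (-1/2*119*125 + 3)*19 = (-14875/2 + 3)*19 = -14869/2*19 = -282511/2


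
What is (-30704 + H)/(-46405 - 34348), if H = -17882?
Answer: 48586/80753 ≈ 0.60166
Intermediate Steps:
(-30704 + H)/(-46405 - 34348) = (-30704 - 17882)/(-46405 - 34348) = -48586/(-80753) = -48586*(-1/80753) = 48586/80753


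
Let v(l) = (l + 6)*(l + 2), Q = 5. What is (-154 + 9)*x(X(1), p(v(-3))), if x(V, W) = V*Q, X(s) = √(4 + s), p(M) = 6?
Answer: -725*√5 ≈ -1621.1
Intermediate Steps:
v(l) = (2 + l)*(6 + l) (v(l) = (6 + l)*(2 + l) = (2 + l)*(6 + l))
x(V, W) = 5*V (x(V, W) = V*5 = 5*V)
(-154 + 9)*x(X(1), p(v(-3))) = (-154 + 9)*(5*√(4 + 1)) = -725*√5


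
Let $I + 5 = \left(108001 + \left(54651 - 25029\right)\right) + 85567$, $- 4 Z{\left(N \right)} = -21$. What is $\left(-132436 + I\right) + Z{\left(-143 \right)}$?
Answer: $\frac{363017}{4} \approx 90754.0$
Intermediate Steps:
$Z{\left(N \right)} = \frac{21}{4}$ ($Z{\left(N \right)} = \left(- \frac{1}{4}\right) \left(-21\right) = \frac{21}{4}$)
$I = 223185$ ($I = -5 + \left(\left(108001 + \left(54651 - 25029\right)\right) + 85567\right) = -5 + \left(\left(108001 + 29622\right) + 85567\right) = -5 + \left(137623 + 85567\right) = -5 + 223190 = 223185$)
$\left(-132436 + I\right) + Z{\left(-143 \right)} = \left(-132436 + 223185\right) + \frac{21}{4} = 90749 + \frac{21}{4} = \frac{363017}{4}$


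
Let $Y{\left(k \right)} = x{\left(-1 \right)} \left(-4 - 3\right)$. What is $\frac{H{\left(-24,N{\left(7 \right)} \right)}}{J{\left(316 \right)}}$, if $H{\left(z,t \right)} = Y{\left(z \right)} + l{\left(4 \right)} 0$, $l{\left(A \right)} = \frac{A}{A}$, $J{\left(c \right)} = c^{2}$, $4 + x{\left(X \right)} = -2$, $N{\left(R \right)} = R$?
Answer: $\frac{21}{49928} \approx 0.00042061$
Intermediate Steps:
$x{\left(X \right)} = -6$ ($x{\left(X \right)} = -4 - 2 = -6$)
$Y{\left(k \right)} = 42$ ($Y{\left(k \right)} = - 6 \left(-4 - 3\right) = \left(-6\right) \left(-7\right) = 42$)
$l{\left(A \right)} = 1$
$H{\left(z,t \right)} = 42$ ($H{\left(z,t \right)} = 42 + 1 \cdot 0 = 42 + 0 = 42$)
$\frac{H{\left(-24,N{\left(7 \right)} \right)}}{J{\left(316 \right)}} = \frac{42}{316^{2}} = \frac{42}{99856} = 42 \cdot \frac{1}{99856} = \frac{21}{49928}$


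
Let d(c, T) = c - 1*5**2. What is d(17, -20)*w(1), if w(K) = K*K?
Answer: -8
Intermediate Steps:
d(c, T) = -25 + c (d(c, T) = c - 1*25 = c - 25 = -25 + c)
w(K) = K**2
d(17, -20)*w(1) = (-25 + 17)*1**2 = -8*1 = -8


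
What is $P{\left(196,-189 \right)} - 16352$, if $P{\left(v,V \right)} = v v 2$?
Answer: $60480$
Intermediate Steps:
$P{\left(v,V \right)} = 2 v^{2}$ ($P{\left(v,V \right)} = v^{2} \cdot 2 = 2 v^{2}$)
$P{\left(196,-189 \right)} - 16352 = 2 \cdot 196^{2} - 16352 = 2 \cdot 38416 - 16352 = 76832 - 16352 = 60480$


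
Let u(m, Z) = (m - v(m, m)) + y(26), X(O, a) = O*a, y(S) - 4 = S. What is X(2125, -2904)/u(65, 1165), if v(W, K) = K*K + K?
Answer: 1234200/839 ≈ 1471.0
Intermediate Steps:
y(S) = 4 + S
v(W, K) = K + K**2 (v(W, K) = K**2 + K = K + K**2)
u(m, Z) = 30 + m - m*(1 + m) (u(m, Z) = (m - m*(1 + m)) + (4 + 26) = (m - m*(1 + m)) + 30 = 30 + m - m*(1 + m))
X(2125, -2904)/u(65, 1165) = (2125*(-2904))/(30 - 1*65**2) = -6171000/(30 - 1*4225) = -6171000/(30 - 4225) = -6171000/(-4195) = -6171000*(-1/4195) = 1234200/839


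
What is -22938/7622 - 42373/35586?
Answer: -569619337/135618246 ≈ -4.2002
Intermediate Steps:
-22938/7622 - 42373/35586 = -22938*1/7622 - 42373*1/35586 = -11469/3811 - 42373/35586 = -569619337/135618246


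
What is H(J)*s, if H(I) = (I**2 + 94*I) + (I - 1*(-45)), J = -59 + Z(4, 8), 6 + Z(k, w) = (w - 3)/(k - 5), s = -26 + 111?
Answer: -144925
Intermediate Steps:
s = 85
Z(k, w) = -6 + (-3 + w)/(-5 + k) (Z(k, w) = -6 + (w - 3)/(k - 5) = -6 + (-3 + w)/(-5 + k))
J = -70 (J = -59 + (27 + 8 - 6*4)/(-5 + 4) = -59 + (27 + 8 - 24)/(-1) = -59 - 1*11 = -59 - 11 = -70)
H(I) = 45 + I**2 + 95*I (H(I) = (I**2 + 94*I) + (I + 45) = (I**2 + 94*I) + (45 + I) = 45 + I**2 + 95*I)
H(J)*s = (45 + (-70)**2 + 95*(-70))*85 = (45 + 4900 - 6650)*85 = -1705*85 = -144925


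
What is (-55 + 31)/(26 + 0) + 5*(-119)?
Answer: -7747/13 ≈ -595.92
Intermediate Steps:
(-55 + 31)/(26 + 0) + 5*(-119) = -24/26 - 595 = -24*1/26 - 595 = -12/13 - 595 = -7747/13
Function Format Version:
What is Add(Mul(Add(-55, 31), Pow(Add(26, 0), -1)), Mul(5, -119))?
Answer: Rational(-7747, 13) ≈ -595.92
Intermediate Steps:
Add(Mul(Add(-55, 31), Pow(Add(26, 0), -1)), Mul(5, -119)) = Add(Mul(-24, Pow(26, -1)), -595) = Add(Mul(-24, Rational(1, 26)), -595) = Add(Rational(-12, 13), -595) = Rational(-7747, 13)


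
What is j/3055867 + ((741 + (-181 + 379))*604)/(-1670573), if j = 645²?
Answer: -1038153171927/5105048901791 ≈ -0.20336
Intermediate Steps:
j = 416025
j/3055867 + ((741 + (-181 + 379))*604)/(-1670573) = 416025/3055867 + ((741 + (-181 + 379))*604)/(-1670573) = 416025*(1/3055867) + ((741 + 198)*604)*(-1/1670573) = 416025/3055867 + (939*604)*(-1/1670573) = 416025/3055867 + 567156*(-1/1670573) = 416025/3055867 - 567156/1670573 = -1038153171927/5105048901791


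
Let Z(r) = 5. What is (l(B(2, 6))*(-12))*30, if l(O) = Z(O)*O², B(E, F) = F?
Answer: -64800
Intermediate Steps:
l(O) = 5*O²
(l(B(2, 6))*(-12))*30 = ((5*6²)*(-12))*30 = ((5*36)*(-12))*30 = (180*(-12))*30 = -2160*30 = -64800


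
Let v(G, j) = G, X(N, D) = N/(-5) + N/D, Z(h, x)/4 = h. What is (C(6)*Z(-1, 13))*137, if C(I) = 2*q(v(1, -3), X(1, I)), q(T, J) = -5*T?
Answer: 5480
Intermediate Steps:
Z(h, x) = 4*h
X(N, D) = -N/5 + N/D (X(N, D) = N*(-⅕) + N/D = -N/5 + N/D)
C(I) = -10 (C(I) = 2*(-5*1) = 2*(-5) = -10)
(C(6)*Z(-1, 13))*137 = -40*(-1)*137 = -10*(-4)*137 = 40*137 = 5480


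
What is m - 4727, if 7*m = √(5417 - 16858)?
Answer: -4727 + I*√11441/7 ≈ -4727.0 + 15.28*I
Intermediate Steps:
m = I*√11441/7 (m = √(5417 - 16858)/7 = √(-11441)/7 = (I*√11441)/7 = I*√11441/7 ≈ 15.28*I)
m - 4727 = I*√11441/7 - 4727 = -4727 + I*√11441/7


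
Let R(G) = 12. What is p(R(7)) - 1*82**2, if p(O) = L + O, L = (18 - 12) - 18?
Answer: -6724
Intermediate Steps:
L = -12 (L = 6 - 18 = -12)
p(O) = -12 + O
p(R(7)) - 1*82**2 = (-12 + 12) - 1*82**2 = 0 - 1*6724 = 0 - 6724 = -6724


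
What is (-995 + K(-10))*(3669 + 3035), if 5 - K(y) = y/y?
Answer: -6643664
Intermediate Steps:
K(y) = 4 (K(y) = 5 - y/y = 5 - 1*1 = 5 - 1 = 4)
(-995 + K(-10))*(3669 + 3035) = (-995 + 4)*(3669 + 3035) = -991*6704 = -6643664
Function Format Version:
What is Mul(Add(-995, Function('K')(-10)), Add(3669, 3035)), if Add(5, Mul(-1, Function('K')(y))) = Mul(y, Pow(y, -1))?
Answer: -6643664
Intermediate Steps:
Function('K')(y) = 4 (Function('K')(y) = Add(5, Mul(-1, Mul(y, Pow(y, -1)))) = Add(5, Mul(-1, 1)) = Add(5, -1) = 4)
Mul(Add(-995, Function('K')(-10)), Add(3669, 3035)) = Mul(Add(-995, 4), Add(3669, 3035)) = Mul(-991, 6704) = -6643664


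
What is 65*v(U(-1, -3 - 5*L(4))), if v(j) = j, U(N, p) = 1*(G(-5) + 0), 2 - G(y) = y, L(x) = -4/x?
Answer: 455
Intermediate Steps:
G(y) = 2 - y
U(N, p) = 7 (U(N, p) = 1*((2 - 1*(-5)) + 0) = 1*((2 + 5) + 0) = 1*(7 + 0) = 1*7 = 7)
65*v(U(-1, -3 - 5*L(4))) = 65*7 = 455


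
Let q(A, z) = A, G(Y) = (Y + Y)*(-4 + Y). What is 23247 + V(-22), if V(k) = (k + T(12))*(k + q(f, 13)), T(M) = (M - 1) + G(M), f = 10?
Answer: 21075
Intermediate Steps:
G(Y) = 2*Y*(-4 + Y) (G(Y) = (2*Y)*(-4 + Y) = 2*Y*(-4 + Y))
T(M) = -1 + M + 2*M*(-4 + M) (T(M) = (M - 1) + 2*M*(-4 + M) = (-1 + M) + 2*M*(-4 + M) = -1 + M + 2*M*(-4 + M))
V(k) = (10 + k)*(203 + k) (V(k) = (k + (-1 + 12 + 2*12*(-4 + 12)))*(k + 10) = (k + (-1 + 12 + 2*12*8))*(10 + k) = (k + (-1 + 12 + 192))*(10 + k) = (k + 203)*(10 + k) = (203 + k)*(10 + k) = (10 + k)*(203 + k))
23247 + V(-22) = 23247 + (2030 + (-22)² + 213*(-22)) = 23247 + (2030 + 484 - 4686) = 23247 - 2172 = 21075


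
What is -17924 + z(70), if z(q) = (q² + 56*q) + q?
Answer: -9034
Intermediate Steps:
z(q) = q² + 57*q
-17924 + z(70) = -17924 + 70*(57 + 70) = -17924 + 70*127 = -17924 + 8890 = -9034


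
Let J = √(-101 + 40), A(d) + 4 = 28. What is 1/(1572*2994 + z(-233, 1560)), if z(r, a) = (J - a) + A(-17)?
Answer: 4705032/22137326121085 - I*√61/22137326121085 ≈ 2.1254e-7 - 3.5281e-13*I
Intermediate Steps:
A(d) = 24 (A(d) = -4 + 28 = 24)
J = I*√61 (J = √(-61) = I*√61 ≈ 7.8102*I)
z(r, a) = 24 - a + I*√61 (z(r, a) = (I*√61 - a) + 24 = (-a + I*√61) + 24 = 24 - a + I*√61)
1/(1572*2994 + z(-233, 1560)) = 1/(1572*2994 + (24 - 1*1560 + I*√61)) = 1/(4706568 + (24 - 1560 + I*√61)) = 1/(4706568 + (-1536 + I*√61)) = 1/(4705032 + I*√61)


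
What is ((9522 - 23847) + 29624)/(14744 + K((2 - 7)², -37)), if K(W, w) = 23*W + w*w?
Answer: 15299/16688 ≈ 0.91677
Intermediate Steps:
K(W, w) = w² + 23*W (K(W, w) = 23*W + w² = w² + 23*W)
((9522 - 23847) + 29624)/(14744 + K((2 - 7)², -37)) = ((9522 - 23847) + 29624)/(14744 + ((-37)² + 23*(2 - 7)²)) = (-14325 + 29624)/(14744 + (1369 + 23*(-5)²)) = 15299/(14744 + (1369 + 23*25)) = 15299/(14744 + (1369 + 575)) = 15299/(14744 + 1944) = 15299/16688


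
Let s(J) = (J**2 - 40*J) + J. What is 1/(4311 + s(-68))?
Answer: 1/11587 ≈ 8.6304e-5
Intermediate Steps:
s(J) = J**2 - 39*J
1/(4311 + s(-68)) = 1/(4311 - 68*(-39 - 68)) = 1/(4311 - 68*(-107)) = 1/(4311 + 7276) = 1/11587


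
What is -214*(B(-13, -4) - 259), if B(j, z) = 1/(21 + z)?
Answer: 942028/17 ≈ 55413.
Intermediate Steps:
-214*(B(-13, -4) - 259) = -214*(1/(21 - 4) - 259) = -214*(1/17 - 259) = -214*(-4402/17) = 942028/17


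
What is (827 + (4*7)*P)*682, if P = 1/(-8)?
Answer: 561627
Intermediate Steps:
P = -1/8 ≈ -0.12500
(827 + (4*7)*P)*682 = (827 + (4*7)*(-1/8))*682 = (827 + 28*(-1/8))*682 = (827 - 7/2)*682 = (1647/2)*682 = 561627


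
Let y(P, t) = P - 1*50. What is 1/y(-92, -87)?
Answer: -1/142 ≈ -0.0070423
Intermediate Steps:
y(P, t) = -50 + P (y(P, t) = P - 50 = -50 + P)
1/y(-92, -87) = 1/(-50 - 92) = 1/(-142) = -1/142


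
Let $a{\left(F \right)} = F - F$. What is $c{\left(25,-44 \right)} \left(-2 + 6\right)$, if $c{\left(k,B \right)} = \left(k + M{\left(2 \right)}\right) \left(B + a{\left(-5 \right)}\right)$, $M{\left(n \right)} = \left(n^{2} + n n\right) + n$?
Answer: $-6160$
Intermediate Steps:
$M{\left(n \right)} = n + 2 n^{2}$ ($M{\left(n \right)} = \left(n^{2} + n^{2}\right) + n = 2 n^{2} + n = n + 2 n^{2}$)
$a{\left(F \right)} = 0$
$c{\left(k,B \right)} = B \left(10 + k\right)$ ($c{\left(k,B \right)} = \left(k + 2 \left(1 + 2 \cdot 2\right)\right) \left(B + 0\right) = \left(k + 2 \left(1 + 4\right)\right) B = \left(k + 2 \cdot 5\right) B = \left(k + 10\right) B = \left(10 + k\right) B = B \left(10 + k\right)$)
$c{\left(25,-44 \right)} \left(-2 + 6\right) = - 44 \left(10 + 25\right) \left(-2 + 6\right) = \left(-44\right) 35 \cdot 4 = \left(-1540\right) 4 = -6160$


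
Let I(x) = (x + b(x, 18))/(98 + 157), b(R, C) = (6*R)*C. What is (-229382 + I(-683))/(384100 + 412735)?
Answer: -58566857/203192925 ≈ -0.28823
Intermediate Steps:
b(R, C) = 6*C*R
I(x) = 109*x/255 (I(x) = (x + 6*18*x)/(98 + 157) = (x + 108*x)/255 = (109*x)*(1/255) = 109*x/255)
(-229382 + I(-683))/(384100 + 412735) = (-229382 + (109/255)*(-683))/(384100 + 412735) = (-229382 - 74447/255)/796835 = -58566857/255*1/796835 = -58566857/203192925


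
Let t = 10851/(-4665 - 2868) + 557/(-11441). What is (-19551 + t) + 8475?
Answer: -318237996400/28728351 ≈ -11077.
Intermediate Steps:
t = -42780724/28728351 (t = 10851/(-7533) + 557*(-1/11441) = 10851*(-1/7533) - 557/11441 = -3617/2511 - 557/11441 = -42780724/28728351 ≈ -1.4891)
(-19551 + t) + 8475 = (-19551 - 42780724/28728351) + 8475 = -561710771125/28728351 + 8475 = -318237996400/28728351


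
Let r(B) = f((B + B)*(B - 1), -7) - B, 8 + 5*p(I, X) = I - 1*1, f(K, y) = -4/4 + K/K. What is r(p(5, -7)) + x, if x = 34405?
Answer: 172029/5 ≈ 34406.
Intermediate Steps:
f(K, y) = 0 (f(K, y) = -4*¼ + 1 = -1 + 1 = 0)
p(I, X) = -9/5 + I/5 (p(I, X) = -8/5 + (I - 1*1)/5 = -8/5 + (I - 1)/5 = -8/5 + (-1 + I)/5 = -8/5 + (-⅕ + I/5) = -9/5 + I/5)
r(B) = -B (r(B) = 0 - B = -B)
r(p(5, -7)) + x = -(-9/5 + (⅕)*5) + 34405 = -(-9/5 + 1) + 34405 = -1*(-⅘) + 34405 = ⅘ + 34405 = 172029/5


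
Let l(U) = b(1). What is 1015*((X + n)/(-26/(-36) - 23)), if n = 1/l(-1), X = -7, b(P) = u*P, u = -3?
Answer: 133980/401 ≈ 334.11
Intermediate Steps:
b(P) = -3*P
l(U) = -3 (l(U) = -3*1 = -3)
n = -⅓ (n = 1/(-3) = -⅓ ≈ -0.33333)
1015*((X + n)/(-26/(-36) - 23)) = 1015*((-7 - ⅓)/(-26/(-36) - 23)) = 1015*(-22/(3*(-26*(-1/36) - 23))) = 1015*(-22/(3*(13/18 - 23))) = 1015*(-22/(3*(-401/18))) = 1015*(-22/3*(-18/401)) = 1015*(132/401) = 133980/401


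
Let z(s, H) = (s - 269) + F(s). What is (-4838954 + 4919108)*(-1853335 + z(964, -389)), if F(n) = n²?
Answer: -74009714976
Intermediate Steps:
z(s, H) = -269 + s + s² (z(s, H) = (s - 269) + s² = (-269 + s) + s² = -269 + s + s²)
(-4838954 + 4919108)*(-1853335 + z(964, -389)) = (-4838954 + 4919108)*(-1853335 + (-269 + 964 + 964²)) = 80154*(-1853335 + (-269 + 964 + 929296)) = 80154*(-1853335 + 929991) = 80154*(-923344) = -74009714976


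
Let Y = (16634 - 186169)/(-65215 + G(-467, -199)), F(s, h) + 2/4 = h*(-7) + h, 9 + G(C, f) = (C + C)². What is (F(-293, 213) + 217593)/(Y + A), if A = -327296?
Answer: -174594355014/264171244607 ≈ -0.66091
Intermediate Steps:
G(C, f) = -9 + 4*C² (G(C, f) = -9 + (C + C)² = -9 + (2*C)² = -9 + 4*C²)
F(s, h) = -½ - 6*h (F(s, h) = -½ + (h*(-7) + h) = -½ + (-7*h + h) = -½ - 6*h)
Y = -169535/807132 (Y = (16634 - 186169)/(-65215 + (-9 + 4*(-467)²)) = -169535/(-65215 + (-9 + 4*218089)) = -169535/(-65215 + (-9 + 872356)) = -169535/(-65215 + 872347) = -169535/807132 ≈ -0.21005)
(F(-293, 213) + 217593)/(Y + A) = ((-½ - 6*213) + 217593)/(-169535/807132 - 327296) = ((-½ - 1278) + 217593)/(-264171244607/807132) = (-2557/2 + 217593)*(-807132/264171244607) = (432629/2)*(-807132/264171244607) = -174594355014/264171244607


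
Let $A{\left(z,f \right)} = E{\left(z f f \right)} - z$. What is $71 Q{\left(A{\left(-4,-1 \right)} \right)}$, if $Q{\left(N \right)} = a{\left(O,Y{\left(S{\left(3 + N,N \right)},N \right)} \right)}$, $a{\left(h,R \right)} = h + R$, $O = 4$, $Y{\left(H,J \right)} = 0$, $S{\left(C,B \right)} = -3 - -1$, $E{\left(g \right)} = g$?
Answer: $284$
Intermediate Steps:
$S{\left(C,B \right)} = -2$ ($S{\left(C,B \right)} = -3 + 1 = -2$)
$A{\left(z,f \right)} = - z + z f^{2}$ ($A{\left(z,f \right)} = z f f - z = f z f - z = z f^{2} - z = - z + z f^{2}$)
$a{\left(h,R \right)} = R + h$
$Q{\left(N \right)} = 4$ ($Q{\left(N \right)} = 0 + 4 = 4$)
$71 Q{\left(A{\left(-4,-1 \right)} \right)} = 71 \cdot 4 = 284$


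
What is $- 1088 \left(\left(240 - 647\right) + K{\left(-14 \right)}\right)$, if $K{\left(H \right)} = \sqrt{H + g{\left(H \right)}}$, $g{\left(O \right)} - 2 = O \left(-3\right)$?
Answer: $442816 - 1088 \sqrt{30} \approx 4.3686 \cdot 10^{5}$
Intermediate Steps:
$g{\left(O \right)} = 2 - 3 O$ ($g{\left(O \right)} = 2 + O \left(-3\right) = 2 - 3 O$)
$K{\left(H \right)} = \sqrt{2 - 2 H}$ ($K{\left(H \right)} = \sqrt{H - \left(-2 + 3 H\right)} = \sqrt{2 - 2 H}$)
$- 1088 \left(\left(240 - 647\right) + K{\left(-14 \right)}\right) = - 1088 \left(\left(240 - 647\right) + \sqrt{2 - -28}\right) = - 1088 \left(\left(240 - 647\right) + \sqrt{2 + 28}\right) = - 1088 \left(-407 + \sqrt{30}\right) = 442816 - 1088 \sqrt{30}$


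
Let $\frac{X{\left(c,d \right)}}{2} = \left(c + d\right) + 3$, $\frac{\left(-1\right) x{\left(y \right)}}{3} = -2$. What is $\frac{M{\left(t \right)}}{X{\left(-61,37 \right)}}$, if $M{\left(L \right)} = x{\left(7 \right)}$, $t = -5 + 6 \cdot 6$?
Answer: $- \frac{1}{7} \approx -0.14286$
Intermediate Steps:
$x{\left(y \right)} = 6$ ($x{\left(y \right)} = \left(-3\right) \left(-2\right) = 6$)
$t = 31$ ($t = -5 + 36 = 31$)
$M{\left(L \right)} = 6$
$X{\left(c,d \right)} = 6 + 2 c + 2 d$ ($X{\left(c,d \right)} = 2 \left(\left(c + d\right) + 3\right) = 2 \left(3 + c + d\right) = 6 + 2 c + 2 d$)
$\frac{M{\left(t \right)}}{X{\left(-61,37 \right)}} = \frac{6}{6 + 2 \left(-61\right) + 2 \cdot 37} = \frac{6}{6 - 122 + 74} = \frac{6}{-42} = 6 \left(- \frac{1}{42}\right) = - \frac{1}{7}$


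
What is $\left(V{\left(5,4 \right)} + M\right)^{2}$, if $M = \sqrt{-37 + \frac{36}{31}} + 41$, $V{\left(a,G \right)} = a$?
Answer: $\frac{\left(1426 + i \sqrt{34441}\right)^{2}}{961} \approx 2080.2 + 550.76 i$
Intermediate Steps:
$M = 41 + \frac{i \sqrt{34441}}{31}$ ($M = \sqrt{-37 + 36 \cdot \frac{1}{31}} + 41 = \sqrt{-37 + \frac{36}{31}} + 41 = \sqrt{- \frac{1111}{31}} + 41 = \frac{i \sqrt{34441}}{31} + 41 = 41 + \frac{i \sqrt{34441}}{31} \approx 41.0 + 5.9865 i$)
$\left(V{\left(5,4 \right)} + M\right)^{2} = \left(5 + \left(41 + \frac{i \sqrt{34441}}{31}\right)\right)^{2} = \left(46 + \frac{i \sqrt{34441}}{31}\right)^{2}$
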